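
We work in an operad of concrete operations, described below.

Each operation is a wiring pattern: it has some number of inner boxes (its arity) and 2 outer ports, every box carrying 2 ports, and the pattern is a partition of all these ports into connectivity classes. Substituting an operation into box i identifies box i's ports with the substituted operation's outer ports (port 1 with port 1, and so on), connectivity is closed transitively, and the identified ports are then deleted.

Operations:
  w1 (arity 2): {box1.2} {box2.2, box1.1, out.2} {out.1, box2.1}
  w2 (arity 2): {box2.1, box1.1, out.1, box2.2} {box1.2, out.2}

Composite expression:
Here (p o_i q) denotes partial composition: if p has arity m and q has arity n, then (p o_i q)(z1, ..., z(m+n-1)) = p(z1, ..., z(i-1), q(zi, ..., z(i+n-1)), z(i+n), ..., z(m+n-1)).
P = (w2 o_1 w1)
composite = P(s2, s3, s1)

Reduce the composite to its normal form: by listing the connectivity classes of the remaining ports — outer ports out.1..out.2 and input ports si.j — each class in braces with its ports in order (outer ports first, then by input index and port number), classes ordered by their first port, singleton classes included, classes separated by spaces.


{out.1, s1.1, s1.2, s3.1} {out.2, s2.1, s3.2} {s2.2}


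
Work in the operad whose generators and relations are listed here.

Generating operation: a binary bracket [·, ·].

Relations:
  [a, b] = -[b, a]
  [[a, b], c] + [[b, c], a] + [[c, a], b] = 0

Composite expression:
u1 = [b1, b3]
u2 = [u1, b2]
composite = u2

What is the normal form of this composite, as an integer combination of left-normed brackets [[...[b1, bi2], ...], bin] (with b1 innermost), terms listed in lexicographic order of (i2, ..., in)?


A multilinear Lie element is pinned by b1-initial words (b1 innermost).
Composite bracket: [[b1, b3], b2]
Full expansion: 4 signed words from ab - ba (2^2 = 4).
Collect the words opening with b1:
  sign of b1b3b2 is +1, so it contributes +[[b1, b3], b2]

[[b1, b3], b2]


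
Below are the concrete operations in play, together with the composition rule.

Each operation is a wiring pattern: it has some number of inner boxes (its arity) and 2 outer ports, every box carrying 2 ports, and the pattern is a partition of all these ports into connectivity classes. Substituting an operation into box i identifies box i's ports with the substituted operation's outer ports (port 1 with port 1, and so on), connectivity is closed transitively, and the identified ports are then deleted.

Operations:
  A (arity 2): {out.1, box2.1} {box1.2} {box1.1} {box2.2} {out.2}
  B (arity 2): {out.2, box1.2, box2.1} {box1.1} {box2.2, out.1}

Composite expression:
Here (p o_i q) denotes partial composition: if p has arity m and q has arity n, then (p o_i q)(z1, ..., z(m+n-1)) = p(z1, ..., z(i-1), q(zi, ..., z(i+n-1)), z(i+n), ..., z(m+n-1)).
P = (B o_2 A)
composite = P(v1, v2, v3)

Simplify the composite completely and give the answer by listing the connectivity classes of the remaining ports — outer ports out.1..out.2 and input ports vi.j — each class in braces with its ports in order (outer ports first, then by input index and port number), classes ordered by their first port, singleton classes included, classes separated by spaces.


{out.1} {out.2, v1.2, v3.1} {v1.1} {v2.1} {v2.2} {v3.2}


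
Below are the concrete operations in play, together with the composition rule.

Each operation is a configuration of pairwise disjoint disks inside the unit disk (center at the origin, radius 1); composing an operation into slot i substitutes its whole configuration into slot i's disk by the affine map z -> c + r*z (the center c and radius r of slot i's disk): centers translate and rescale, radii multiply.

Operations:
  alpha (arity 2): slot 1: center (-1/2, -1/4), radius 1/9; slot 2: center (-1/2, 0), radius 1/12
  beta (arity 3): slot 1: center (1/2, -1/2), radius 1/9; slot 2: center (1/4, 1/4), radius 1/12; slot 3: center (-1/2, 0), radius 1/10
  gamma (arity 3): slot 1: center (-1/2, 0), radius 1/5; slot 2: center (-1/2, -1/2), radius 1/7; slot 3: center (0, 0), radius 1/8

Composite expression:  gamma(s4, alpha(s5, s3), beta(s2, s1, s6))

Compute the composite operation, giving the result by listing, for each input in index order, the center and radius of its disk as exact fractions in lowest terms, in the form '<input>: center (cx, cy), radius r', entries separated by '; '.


s1: center (1/32, 1/32), radius 1/96; s2: center (1/16, -1/16), radius 1/72; s3: center (-4/7, -1/2), radius 1/84; s4: center (-1/2, 0), radius 1/5; s5: center (-4/7, -15/28), radius 1/63; s6: center (-1/16, 0), radius 1/80


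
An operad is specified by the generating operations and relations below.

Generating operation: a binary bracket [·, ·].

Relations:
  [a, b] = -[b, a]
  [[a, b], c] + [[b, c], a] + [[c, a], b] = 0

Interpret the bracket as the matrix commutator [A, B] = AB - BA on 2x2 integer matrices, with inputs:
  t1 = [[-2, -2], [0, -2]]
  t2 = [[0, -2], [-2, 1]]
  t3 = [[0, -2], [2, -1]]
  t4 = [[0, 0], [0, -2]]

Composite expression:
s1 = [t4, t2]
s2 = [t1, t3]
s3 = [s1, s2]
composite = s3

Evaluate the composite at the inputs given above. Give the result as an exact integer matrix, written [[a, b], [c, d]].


[[-8, -32], [-32, 8]]


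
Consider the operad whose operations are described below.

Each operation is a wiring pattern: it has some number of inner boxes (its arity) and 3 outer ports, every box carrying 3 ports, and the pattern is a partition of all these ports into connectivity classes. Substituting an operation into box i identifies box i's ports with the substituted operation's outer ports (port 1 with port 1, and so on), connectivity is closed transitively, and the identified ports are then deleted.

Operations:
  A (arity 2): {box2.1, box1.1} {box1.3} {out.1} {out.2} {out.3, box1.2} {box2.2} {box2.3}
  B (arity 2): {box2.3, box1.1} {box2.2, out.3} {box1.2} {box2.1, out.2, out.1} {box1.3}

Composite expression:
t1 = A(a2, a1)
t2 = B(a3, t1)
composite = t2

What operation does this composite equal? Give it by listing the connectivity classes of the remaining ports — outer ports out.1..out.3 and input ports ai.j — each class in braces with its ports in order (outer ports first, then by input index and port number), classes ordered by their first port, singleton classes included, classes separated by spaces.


Reachability decides: close wires over B-identified ports.
composing A on (a2, a1), with out.j its own outer ports: {out.1} {out.2} {out.3, a2.2} {a1.1, a2.1} {a1.2} {a1.3} {a2.3}
composing B on (a3, a2, a1), with out.j its own outer ports: {out.1, out.2} {out.3} {a1.1, a2.1} {a1.2} {a1.3} {a2.2, a3.1} {a2.3} {a3.2} {a3.3}

{out.1, out.2} {out.3} {a1.1, a2.1} {a1.2} {a1.3} {a2.2, a3.1} {a2.3} {a3.2} {a3.3}


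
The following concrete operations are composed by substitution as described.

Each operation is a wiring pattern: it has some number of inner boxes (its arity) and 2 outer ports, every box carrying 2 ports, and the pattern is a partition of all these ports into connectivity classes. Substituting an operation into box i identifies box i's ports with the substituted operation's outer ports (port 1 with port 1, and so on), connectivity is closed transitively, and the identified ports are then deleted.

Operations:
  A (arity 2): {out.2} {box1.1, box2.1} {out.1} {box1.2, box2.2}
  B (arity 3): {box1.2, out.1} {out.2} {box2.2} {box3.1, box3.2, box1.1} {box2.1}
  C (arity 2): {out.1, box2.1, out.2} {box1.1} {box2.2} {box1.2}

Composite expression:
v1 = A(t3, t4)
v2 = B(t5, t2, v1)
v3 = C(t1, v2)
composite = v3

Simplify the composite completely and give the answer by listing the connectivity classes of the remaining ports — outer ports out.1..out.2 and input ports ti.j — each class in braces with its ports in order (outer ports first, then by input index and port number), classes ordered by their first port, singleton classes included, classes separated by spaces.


{out.1, out.2, t5.2} {t1.1} {t1.2} {t2.1} {t2.2} {t3.1, t4.1} {t3.2, t4.2} {t5.1}

Two ports join when wires chain via C-identified ports.
stage A: inputs (t3, t4), connectivity {out.1} {out.2} {t3.1, t4.1} {t3.2, t4.2}, out.j its boundary
stage B: inputs (t5, t2, t3, t4), connectivity {out.1, t5.2} {out.2} {t2.1} {t2.2} {t3.1, t4.1} {t3.2, t4.2} {t5.1}, out.j its boundary
stage C: inputs (t1, t5, t2, t3, t4), connectivity {out.1, out.2, t5.2} {t1.1} {t1.2} {t2.1} {t2.2} {t3.1, t4.1} {t3.2, t4.2} {t5.1}, out.j its boundary


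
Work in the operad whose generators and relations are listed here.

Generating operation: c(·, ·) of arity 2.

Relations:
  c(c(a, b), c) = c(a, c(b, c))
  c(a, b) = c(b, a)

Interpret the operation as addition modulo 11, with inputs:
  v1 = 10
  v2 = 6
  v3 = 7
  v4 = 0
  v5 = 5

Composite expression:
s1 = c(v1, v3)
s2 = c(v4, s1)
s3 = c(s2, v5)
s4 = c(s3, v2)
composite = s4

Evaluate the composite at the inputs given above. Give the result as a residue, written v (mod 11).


6 (mod 11)


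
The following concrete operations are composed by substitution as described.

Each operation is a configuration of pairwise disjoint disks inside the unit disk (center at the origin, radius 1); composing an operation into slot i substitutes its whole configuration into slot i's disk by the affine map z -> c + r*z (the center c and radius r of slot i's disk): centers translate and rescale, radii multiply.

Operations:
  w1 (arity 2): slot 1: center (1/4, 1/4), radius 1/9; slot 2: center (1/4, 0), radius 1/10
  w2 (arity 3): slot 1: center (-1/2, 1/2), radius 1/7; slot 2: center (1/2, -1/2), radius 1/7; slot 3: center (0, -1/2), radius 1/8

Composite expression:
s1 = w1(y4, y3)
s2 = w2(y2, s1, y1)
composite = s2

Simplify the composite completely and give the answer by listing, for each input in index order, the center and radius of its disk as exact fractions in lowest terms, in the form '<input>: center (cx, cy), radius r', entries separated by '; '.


y1: center (0, -1/2), radius 1/8; y2: center (-1/2, 1/2), radius 1/7; y3: center (15/28, -1/2), radius 1/70; y4: center (15/28, -13/28), radius 1/63

Below w2, radii multiply path by path; the y-disk centers shift.
input y2: applying the 1 nested substitution gives center (-1/2, 1/2), radius 1/7
input y4: applying the 2 nested substitutions gives center (15/28, -13/28), radius 1/63
input y3: applying the 2 nested substitutions gives center (15/28, -1/2), radius 1/70
input y1: applying the 1 nested substitution gives center (0, -1/2), radius 1/8


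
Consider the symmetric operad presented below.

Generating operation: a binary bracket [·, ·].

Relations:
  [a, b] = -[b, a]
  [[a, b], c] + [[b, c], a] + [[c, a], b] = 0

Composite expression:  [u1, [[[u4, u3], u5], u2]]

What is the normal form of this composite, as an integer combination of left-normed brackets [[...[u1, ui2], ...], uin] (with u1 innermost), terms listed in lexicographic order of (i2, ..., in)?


[[[[u1, u2], u3], u4], u5] - [[[[u1, u2], u4], u3], u5] - [[[[u1, u2], u5], u3], u4] + [[[[u1, u2], u5], u4], u3] - [[[[u1, u3], u4], u5], u2] + [[[[u1, u4], u3], u5], u2] + [[[[u1, u5], u3], u4], u2] - [[[[u1, u5], u4], u3], u2]

Expand each bracket as ab - ba; the u1-initial words give the coefficients.
Composite bracket: [u1, [[[u4, u3], u5], u2]]
Each bracket splits as ab - ba, giving 16 signed words (2^4 = 16).
Keep just the words that open with u1:
  the word u1u2u3u4u5 carries sign +1 and contributes +[[[[u1, u2], u3], u4], u5]
  the word u1u2u4u3u5 carries sign -1 and contributes -[[[[u1, u2], u4], u3], u5]
  the word u1u2u5u3u4 carries sign -1 and contributes -[[[[u1, u2], u5], u3], u4]
  the word u1u2u5u4u3 carries sign +1 and contributes +[[[[u1, u2], u5], u4], u3]
  the word u1u3u4u5u2 carries sign -1 and contributes -[[[[u1, u3], u4], u5], u2]
  the word u1u4u3u5u2 carries sign +1 and contributes +[[[[u1, u4], u3], u5], u2]
  the word u1u5u3u4u2 carries sign +1 and contributes +[[[[u1, u5], u3], u4], u2]
  the word u1u5u4u3u2 carries sign -1 and contributes -[[[[u1, u5], u4], u3], u2]


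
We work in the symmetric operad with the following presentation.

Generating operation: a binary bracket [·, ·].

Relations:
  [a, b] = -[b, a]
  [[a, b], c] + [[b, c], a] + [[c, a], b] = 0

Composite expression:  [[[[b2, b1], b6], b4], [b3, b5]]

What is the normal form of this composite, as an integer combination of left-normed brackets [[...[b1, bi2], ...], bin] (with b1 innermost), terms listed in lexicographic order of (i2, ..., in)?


-[[[[[b1, b2], b6], b4], b3], b5] + [[[[[b1, b2], b6], b4], b5], b3]

In the tensor algebra, words opening b1 carry the b1-anchored form.
Composite bracket: [[[[b2, b1], b6], b4], [b3, b5]]
Expanding via [a, b] = ab - ba: 32 signed words (2^5 = 32).
The b1-initial words carry the normal form:
  sign of b1b2b6b4b3b5 is -1, so it contributes -[[[[[b1, b2], b6], b4], b3], b5]
  sign of b1b2b6b4b5b3 is +1, so it contributes +[[[[[b1, b2], b6], b4], b5], b3]


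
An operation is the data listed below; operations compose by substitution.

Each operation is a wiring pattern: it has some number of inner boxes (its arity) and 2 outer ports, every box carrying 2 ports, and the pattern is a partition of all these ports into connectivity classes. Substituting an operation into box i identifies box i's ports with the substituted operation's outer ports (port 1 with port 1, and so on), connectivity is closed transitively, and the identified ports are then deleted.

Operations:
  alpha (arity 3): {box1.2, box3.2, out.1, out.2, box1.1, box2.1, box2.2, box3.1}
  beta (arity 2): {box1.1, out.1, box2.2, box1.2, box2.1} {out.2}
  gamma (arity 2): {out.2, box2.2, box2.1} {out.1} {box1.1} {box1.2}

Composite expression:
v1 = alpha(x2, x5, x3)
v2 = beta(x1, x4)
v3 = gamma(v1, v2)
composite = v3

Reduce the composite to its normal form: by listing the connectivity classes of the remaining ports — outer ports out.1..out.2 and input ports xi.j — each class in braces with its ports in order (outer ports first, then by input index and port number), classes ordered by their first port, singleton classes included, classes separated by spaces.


{out.1} {out.2, x1.1, x1.2, x4.1, x4.2} {x2.1, x2.2, x3.1, x3.2, x5.1, x5.2}

After gluing at gamma, chains via deleted ports link the x-ports.
stage alpha: inputs (x2, x5, x3), connectivity {out.1, out.2, x2.1, x2.2, x3.1, x3.2, x5.1, x5.2}, out.j its boundary
stage beta: inputs (x1, x4), connectivity {out.1, x1.1, x1.2, x4.1, x4.2} {out.2}, out.j its boundary
stage gamma: inputs (x2, x5, x3, x1, x4), connectivity {out.1} {out.2, x1.1, x1.2, x4.1, x4.2} {x2.1, x2.2, x3.1, x3.2, x5.1, x5.2}, out.j its boundary


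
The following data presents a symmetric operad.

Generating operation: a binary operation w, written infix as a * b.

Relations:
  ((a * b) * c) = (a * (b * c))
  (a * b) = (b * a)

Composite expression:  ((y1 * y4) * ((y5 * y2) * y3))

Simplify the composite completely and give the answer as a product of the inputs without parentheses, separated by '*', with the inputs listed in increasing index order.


Key point: w commutes, so take the y-inputs in any fixed order.
(y1 * y4) flattens to y1 * y4
(y5 * y2) flattens to y5 * y2
((y5 * y2) * y3) flattens to y5 * y2 * y3
((y1 * y4) * ((y5 * y2) * y3)) flattens to y1 * y4 * y5 * y2 * y3
sorting the factors by input index: y1 * y2 * y3 * y4 * y5

y1 * y2 * y3 * y4 * y5


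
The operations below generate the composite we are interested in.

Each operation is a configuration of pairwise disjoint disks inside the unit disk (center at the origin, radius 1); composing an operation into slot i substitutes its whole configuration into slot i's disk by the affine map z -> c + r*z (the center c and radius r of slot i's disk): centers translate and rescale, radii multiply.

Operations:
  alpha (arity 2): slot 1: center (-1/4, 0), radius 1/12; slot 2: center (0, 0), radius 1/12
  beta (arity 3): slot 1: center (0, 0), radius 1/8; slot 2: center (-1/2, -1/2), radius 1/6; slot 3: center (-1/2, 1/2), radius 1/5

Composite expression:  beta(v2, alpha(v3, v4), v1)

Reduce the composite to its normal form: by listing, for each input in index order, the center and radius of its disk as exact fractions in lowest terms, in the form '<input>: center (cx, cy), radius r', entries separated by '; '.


v1: center (-1/2, 1/2), radius 1/5; v2: center (0, 0), radius 1/8; v3: center (-13/24, -1/2), radius 1/72; v4: center (-1/2, -1/2), radius 1/72

Below beta, radii multiply path by path; the v-disk centers shift.
for v2, the 1-step affine chain lands on center (0, 0), radius 1/8
for v3, the 2-step affine chain lands on center (-13/24, -1/2), radius 1/72
for v4, the 2-step affine chain lands on center (-1/2, -1/2), radius 1/72
for v1, the 1-step affine chain lands on center (-1/2, 1/2), radius 1/5


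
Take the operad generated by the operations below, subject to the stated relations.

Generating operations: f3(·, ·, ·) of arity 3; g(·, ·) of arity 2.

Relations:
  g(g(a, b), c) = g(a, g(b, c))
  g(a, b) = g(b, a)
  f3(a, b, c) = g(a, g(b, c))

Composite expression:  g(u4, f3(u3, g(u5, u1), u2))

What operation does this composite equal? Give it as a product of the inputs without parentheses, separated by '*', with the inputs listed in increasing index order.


u1 * u2 * u3 * u4 * u5

Key point: g commutes, so take the u-inputs in any fixed order.
g(u5, u1) reduces to u5 * u1
f3(u3, g(u5, u1), u2) reduces to u3 * u5 * u1 * u2
g(u4, f3(u3, g(u5, u1), u2)) reduces to u4 * u3 * u5 * u1 * u2
commutativity sorts the factors: u1 * u2 * u3 * u4 * u5


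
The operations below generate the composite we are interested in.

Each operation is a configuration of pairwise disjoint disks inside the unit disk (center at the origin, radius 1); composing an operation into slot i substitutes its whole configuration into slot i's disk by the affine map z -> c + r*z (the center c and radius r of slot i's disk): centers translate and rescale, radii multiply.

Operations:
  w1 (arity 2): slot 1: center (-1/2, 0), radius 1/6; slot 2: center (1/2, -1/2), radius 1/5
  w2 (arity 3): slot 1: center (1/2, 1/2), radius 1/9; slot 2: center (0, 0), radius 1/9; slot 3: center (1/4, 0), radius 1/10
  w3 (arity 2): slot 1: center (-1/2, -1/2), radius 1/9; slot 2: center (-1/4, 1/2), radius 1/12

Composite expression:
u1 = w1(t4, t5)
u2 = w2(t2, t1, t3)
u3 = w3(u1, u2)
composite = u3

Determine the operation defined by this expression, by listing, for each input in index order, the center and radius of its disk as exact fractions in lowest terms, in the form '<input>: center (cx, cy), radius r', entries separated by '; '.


t1: center (-1/4, 1/2), radius 1/108; t2: center (-5/24, 13/24), radius 1/108; t3: center (-11/48, 1/2), radius 1/120; t4: center (-5/9, -1/2), radius 1/54; t5: center (-4/9, -5/9), radius 1/45

Each t-disk chains the slot maps above it in w3; radii multiply.
for t4, the 2-step affine chain lands on center (-5/9, -1/2), radius 1/54
for t5, the 2-step affine chain lands on center (-4/9, -5/9), radius 1/45
for t2, the 2-step affine chain lands on center (-5/24, 13/24), radius 1/108
for t1, the 2-step affine chain lands on center (-1/4, 1/2), radius 1/108
for t3, the 2-step affine chain lands on center (-11/48, 1/2), radius 1/120


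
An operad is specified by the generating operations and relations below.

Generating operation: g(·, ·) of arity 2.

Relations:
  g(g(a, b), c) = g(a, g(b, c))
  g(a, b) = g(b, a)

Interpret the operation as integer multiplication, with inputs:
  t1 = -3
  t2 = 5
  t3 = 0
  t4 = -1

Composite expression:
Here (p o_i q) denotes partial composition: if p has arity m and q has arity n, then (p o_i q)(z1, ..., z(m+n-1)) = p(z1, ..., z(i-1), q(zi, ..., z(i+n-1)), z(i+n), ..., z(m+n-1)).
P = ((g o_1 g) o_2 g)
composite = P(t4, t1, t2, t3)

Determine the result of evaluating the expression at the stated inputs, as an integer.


g(t1, t2) = -15
g(t4, g(t1, t2)) = 15
g(g(t4, g(t1, t2)), t3) = 0

0


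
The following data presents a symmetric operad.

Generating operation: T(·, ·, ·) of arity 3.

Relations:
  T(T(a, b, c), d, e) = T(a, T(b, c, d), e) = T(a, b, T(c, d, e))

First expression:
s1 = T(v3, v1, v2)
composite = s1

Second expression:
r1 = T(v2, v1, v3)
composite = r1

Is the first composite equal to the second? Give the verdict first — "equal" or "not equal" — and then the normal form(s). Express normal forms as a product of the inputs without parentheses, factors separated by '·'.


not equal: they reduce to v3 · v1 · v2 and v2 · v1 · v3

The first expression, normalized: v3 · v1 · v2
The second expression, normalized: v2 · v1 · v3
Different reductions; not equal.


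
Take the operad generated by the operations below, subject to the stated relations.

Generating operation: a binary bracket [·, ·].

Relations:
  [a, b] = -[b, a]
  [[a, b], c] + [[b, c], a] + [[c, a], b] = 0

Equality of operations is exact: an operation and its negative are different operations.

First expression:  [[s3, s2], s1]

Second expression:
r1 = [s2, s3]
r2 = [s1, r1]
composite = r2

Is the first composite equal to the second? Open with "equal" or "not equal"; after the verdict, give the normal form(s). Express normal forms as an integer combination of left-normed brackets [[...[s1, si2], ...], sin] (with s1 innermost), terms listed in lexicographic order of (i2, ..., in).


equal; the common form is [[s1, s2], s3] - [[s1, s3], s2]

The first composite normalizes to [[s1, s2], s3] - [[s1, s3], s2]
The second composite normalizes to [[s1, s2], s3] - [[s1, s3], s2]
Identical normal forms: equal.


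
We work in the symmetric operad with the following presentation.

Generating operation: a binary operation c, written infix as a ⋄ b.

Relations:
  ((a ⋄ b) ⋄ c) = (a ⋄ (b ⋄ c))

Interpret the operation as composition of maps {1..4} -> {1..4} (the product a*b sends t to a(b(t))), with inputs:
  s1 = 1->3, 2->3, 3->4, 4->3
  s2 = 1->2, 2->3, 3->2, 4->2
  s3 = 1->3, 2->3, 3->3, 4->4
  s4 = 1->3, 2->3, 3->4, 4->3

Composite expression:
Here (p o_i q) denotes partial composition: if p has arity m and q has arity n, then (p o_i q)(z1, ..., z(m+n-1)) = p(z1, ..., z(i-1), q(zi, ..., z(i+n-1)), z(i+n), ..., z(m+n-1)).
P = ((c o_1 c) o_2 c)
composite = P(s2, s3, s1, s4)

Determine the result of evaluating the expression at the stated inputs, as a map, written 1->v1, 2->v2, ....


1->2, 2->2, 3->2, 4->2


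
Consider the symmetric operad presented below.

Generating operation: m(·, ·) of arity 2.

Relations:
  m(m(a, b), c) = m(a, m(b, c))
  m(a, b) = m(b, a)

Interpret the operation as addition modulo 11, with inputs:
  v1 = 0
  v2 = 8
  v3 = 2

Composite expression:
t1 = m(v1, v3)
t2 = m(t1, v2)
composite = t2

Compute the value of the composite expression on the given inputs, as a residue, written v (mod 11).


m(v1, v3) = 2
m(m(v1, v3), v2) = 10

10 (mod 11)


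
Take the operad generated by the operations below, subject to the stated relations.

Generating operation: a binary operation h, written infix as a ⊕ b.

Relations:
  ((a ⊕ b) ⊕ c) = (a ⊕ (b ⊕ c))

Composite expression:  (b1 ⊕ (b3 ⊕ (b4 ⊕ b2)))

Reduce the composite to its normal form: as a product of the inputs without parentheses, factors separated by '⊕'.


b1 ⊕ b3 ⊕ b4 ⊕ b2


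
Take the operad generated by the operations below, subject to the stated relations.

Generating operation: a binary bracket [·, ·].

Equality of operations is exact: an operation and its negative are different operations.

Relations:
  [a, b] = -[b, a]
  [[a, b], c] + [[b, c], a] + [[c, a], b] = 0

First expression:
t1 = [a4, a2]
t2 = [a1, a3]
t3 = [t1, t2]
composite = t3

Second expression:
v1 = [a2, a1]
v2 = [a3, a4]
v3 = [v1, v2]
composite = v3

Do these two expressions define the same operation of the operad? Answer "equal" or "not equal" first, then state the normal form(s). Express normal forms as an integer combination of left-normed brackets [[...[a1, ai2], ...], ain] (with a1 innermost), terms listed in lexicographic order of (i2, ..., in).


The first expression reduces to [[[a1, a3], a2], a4] - [[[a1, a3], a4], a2]
The second expression reduces to -[[[a1, a2], a3], a4] + [[[a1, a2], a4], a3]
The normal forms differ: not equal.

not equal: they reduce to [[[a1, a3], a2], a4] - [[[a1, a3], a4], a2] and -[[[a1, a2], a3], a4] + [[[a1, a2], a4], a3]


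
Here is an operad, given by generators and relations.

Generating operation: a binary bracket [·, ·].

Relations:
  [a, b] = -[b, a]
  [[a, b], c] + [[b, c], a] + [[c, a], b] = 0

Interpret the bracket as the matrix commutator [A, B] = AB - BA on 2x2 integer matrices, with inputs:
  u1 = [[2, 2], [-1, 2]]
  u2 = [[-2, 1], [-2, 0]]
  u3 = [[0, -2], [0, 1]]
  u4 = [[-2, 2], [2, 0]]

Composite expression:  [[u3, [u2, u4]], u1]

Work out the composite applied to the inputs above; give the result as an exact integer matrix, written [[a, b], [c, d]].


[[-42, -64], [-32, 42]]

[u2, u4] = [[6, -2], [8, -6]]
[u3, [u2, u4]] = [[-16, 26], [8, 16]]
[[u3, [u2, u4]], u1] = [[-42, -64], [-32, 42]]


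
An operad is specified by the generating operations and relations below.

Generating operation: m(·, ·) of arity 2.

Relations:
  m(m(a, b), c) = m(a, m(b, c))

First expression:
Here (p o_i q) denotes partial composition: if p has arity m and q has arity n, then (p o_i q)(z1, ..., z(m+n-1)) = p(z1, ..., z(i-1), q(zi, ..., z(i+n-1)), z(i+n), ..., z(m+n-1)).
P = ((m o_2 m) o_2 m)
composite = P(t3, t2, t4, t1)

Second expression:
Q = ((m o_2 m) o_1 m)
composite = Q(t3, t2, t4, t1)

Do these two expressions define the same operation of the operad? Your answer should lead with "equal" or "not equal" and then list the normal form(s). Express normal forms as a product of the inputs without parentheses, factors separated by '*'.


equal: each reduces to t3 * t2 * t4 * t1

The first expression reduces to t3 * t2 * t4 * t1
The second expression reduces to t3 * t2 * t4 * t1
Identical normal forms: equal.


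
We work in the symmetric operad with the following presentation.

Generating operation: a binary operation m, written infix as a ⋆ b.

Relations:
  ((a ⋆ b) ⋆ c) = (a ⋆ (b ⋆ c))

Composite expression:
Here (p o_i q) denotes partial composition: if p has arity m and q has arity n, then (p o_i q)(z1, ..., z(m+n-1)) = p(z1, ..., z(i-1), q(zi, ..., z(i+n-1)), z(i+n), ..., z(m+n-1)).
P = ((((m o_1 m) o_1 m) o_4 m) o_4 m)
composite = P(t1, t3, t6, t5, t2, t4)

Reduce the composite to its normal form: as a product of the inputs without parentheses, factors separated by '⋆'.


t1 ⋆ t3 ⋆ t6 ⋆ t5 ⋆ t2 ⋆ t4


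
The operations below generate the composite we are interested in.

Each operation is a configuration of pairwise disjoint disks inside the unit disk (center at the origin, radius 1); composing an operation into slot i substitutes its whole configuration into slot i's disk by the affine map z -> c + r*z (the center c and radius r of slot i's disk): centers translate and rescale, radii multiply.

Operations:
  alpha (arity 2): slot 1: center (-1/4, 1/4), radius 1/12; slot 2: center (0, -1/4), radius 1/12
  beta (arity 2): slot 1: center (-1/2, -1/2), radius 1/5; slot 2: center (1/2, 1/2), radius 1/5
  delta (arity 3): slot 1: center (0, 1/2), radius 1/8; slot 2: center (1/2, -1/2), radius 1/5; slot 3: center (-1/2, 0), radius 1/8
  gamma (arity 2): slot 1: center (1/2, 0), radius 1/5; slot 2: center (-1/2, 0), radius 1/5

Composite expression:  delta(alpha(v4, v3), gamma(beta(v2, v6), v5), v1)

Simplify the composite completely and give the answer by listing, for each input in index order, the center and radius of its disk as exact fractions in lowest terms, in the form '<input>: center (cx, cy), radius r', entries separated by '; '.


v1: center (-1/2, 0), radius 1/8; v2: center (29/50, -13/25), radius 1/125; v3: center (0, 15/32), radius 1/96; v4: center (-1/32, 17/32), radius 1/96; v5: center (2/5, -1/2), radius 1/25; v6: center (31/50, -12/25), radius 1/125

Follow each v-input down from delta: c' goes to c + r*c', radius to r*r'.
tracing v4 down its 2-map path: center (-1/32, 17/32), radius 1/96
tracing v3 down its 2-map path: center (0, 15/32), radius 1/96
tracing v2 down its 3-map path: center (29/50, -13/25), radius 1/125
tracing v6 down its 3-map path: center (31/50, -12/25), radius 1/125
tracing v5 down its 2-map path: center (2/5, -1/2), radius 1/25
tracing v1 down its 1-map path: center (-1/2, 0), radius 1/8


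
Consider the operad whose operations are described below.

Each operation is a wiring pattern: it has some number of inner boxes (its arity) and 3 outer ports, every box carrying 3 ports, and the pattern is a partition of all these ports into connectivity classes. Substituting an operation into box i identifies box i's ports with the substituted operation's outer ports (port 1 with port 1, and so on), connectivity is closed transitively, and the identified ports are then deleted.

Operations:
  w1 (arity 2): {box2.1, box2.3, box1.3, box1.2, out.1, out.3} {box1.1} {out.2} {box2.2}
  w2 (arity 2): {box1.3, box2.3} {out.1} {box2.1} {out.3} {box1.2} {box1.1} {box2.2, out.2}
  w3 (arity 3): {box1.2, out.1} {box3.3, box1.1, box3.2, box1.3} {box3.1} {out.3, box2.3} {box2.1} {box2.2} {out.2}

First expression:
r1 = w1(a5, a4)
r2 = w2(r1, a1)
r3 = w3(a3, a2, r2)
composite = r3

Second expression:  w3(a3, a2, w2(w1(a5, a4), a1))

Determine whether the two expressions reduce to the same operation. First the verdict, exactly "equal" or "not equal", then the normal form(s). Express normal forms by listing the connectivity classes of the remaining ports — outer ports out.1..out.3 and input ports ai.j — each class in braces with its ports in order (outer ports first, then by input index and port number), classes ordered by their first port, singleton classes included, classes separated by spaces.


Reducing the first expression gives {out.1, a3.2} {out.2} {out.3, a2.3} {a1.1} {a1.2, a3.1, a3.3} {a1.3, a4.1, a4.3, a5.2, a5.3} {a2.1} {a2.2} {a4.2} {a5.1}
Reducing the second expression gives {out.1, a3.2} {out.2} {out.3, a2.3} {a1.1} {a1.2, a3.1, a3.3} {a1.3, a4.1, a4.3, a5.2, a5.3} {a2.1} {a2.2} {a4.2} {a5.1}
Both agree, so they are equal.

equal; the common form is {out.1, a3.2} {out.2} {out.3, a2.3} {a1.1} {a1.2, a3.1, a3.3} {a1.3, a4.1, a4.3, a5.2, a5.3} {a2.1} {a2.2} {a4.2} {a5.1}


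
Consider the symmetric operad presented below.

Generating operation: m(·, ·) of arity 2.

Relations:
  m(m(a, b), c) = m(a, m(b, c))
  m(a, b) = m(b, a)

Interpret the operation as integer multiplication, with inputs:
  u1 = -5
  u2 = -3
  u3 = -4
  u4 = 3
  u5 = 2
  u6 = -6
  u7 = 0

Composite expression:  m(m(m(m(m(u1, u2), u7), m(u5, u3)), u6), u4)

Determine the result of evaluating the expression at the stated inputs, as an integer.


0

m(u1, u2) = 15
m(m(u1, u2), u7) = 0
m(u5, u3) = -8
m(m(m(u1, u2), u7), m(u5, u3)) = 0
m(m(m(m(u1, u2), u7), m(u5, u3)), u6) = 0
m(m(m(m(m(u1, u2), u7), m(u5, u3)), u6), u4) = 0


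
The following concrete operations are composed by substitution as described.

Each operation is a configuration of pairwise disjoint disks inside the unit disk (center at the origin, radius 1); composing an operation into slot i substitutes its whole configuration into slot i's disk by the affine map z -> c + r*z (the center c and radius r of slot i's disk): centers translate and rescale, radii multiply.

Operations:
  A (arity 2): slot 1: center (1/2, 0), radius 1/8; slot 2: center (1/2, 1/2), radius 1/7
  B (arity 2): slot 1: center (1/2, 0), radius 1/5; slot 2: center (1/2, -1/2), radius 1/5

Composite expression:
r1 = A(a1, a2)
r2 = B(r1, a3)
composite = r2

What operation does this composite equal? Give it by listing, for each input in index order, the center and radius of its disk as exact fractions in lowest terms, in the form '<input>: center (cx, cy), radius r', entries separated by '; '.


a1: center (3/5, 0), radius 1/40; a2: center (3/5, 1/10), radius 1/35; a3: center (1/2, -1/2), radius 1/5

Nesting under B composes maps z -> c + r*z down each a-path.
input a1: applying the 2 nested substitutions gives center (3/5, 0), radius 1/40
input a2: applying the 2 nested substitutions gives center (3/5, 1/10), radius 1/35
input a3: applying the 1 nested substitution gives center (1/2, -1/2), radius 1/5


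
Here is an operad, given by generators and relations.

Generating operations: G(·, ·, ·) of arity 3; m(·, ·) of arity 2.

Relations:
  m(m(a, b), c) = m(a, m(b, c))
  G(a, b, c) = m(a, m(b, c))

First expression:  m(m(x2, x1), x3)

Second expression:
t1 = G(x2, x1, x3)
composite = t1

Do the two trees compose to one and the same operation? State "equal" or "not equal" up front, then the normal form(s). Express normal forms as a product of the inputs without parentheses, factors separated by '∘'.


Reducing the first expression gives x2 ∘ x1 ∘ x3
Reducing the second expression gives x2 ∘ x1 ∘ x3
Identical normal forms: equal.

equal — both sides give x2 ∘ x1 ∘ x3


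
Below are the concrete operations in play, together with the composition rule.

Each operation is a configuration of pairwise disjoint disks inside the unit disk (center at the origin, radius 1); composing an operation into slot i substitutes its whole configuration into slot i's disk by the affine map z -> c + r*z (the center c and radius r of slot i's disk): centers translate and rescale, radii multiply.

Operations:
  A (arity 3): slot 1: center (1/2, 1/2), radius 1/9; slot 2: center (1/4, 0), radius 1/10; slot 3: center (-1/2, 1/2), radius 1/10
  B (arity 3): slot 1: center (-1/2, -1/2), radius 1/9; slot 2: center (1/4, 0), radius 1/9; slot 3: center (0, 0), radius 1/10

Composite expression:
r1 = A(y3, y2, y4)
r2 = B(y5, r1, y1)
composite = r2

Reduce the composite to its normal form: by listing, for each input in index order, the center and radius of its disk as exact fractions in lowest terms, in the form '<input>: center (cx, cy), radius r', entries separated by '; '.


y1: center (0, 0), radius 1/10; y2: center (5/18, 0), radius 1/90; y3: center (11/36, 1/18), radius 1/81; y4: center (7/36, 1/18), radius 1/90; y5: center (-1/2, -1/2), radius 1/9

Below B, radii multiply path by path; the y-disk centers shift.
y5 passes through 1 substitution, ending at center (-1/2, -1/2), radius 1/9
y3 passes through 2 substitutions, ending at center (11/36, 1/18), radius 1/81
y2 passes through 2 substitutions, ending at center (5/18, 0), radius 1/90
y4 passes through 2 substitutions, ending at center (7/36, 1/18), radius 1/90
y1 passes through 1 substitution, ending at center (0, 0), radius 1/10


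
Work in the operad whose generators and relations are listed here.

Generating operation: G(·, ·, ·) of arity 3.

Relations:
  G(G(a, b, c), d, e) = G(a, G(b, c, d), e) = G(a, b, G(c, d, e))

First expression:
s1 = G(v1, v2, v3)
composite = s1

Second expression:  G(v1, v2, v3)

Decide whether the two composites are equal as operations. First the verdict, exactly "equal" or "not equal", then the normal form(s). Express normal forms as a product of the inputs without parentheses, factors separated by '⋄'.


equal — both sides give v1 ⋄ v2 ⋄ v3

The first expression, normalized: v1 ⋄ v2 ⋄ v3
The second expression, normalized: v1 ⋄ v2 ⋄ v3
One common form — equal.


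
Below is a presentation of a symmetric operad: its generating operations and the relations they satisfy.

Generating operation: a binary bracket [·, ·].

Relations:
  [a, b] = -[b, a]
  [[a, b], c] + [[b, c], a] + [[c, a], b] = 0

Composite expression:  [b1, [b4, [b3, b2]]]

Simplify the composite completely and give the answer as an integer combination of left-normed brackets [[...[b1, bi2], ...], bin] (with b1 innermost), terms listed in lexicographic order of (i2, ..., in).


[[[b1, b2], b3], b4] - [[[b1, b3], b2], b4] - [[[b1, b4], b2], b3] + [[[b1, b4], b3], b2]


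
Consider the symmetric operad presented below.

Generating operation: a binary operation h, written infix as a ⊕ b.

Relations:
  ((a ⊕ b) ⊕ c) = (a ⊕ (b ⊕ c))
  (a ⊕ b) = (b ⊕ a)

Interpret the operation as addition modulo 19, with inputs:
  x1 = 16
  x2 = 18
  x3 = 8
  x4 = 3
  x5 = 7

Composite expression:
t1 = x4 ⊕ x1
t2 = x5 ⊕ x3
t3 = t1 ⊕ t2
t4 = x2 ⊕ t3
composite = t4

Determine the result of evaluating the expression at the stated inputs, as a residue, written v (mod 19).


14 (mod 19)

(x4 ⊕ x1) = 0
(x5 ⊕ x3) = 15
((x4 ⊕ x1) ⊕ (x5 ⊕ x3)) = 15
(x2 ⊕ ((x4 ⊕ x1) ⊕ (x5 ⊕ x3))) = 14


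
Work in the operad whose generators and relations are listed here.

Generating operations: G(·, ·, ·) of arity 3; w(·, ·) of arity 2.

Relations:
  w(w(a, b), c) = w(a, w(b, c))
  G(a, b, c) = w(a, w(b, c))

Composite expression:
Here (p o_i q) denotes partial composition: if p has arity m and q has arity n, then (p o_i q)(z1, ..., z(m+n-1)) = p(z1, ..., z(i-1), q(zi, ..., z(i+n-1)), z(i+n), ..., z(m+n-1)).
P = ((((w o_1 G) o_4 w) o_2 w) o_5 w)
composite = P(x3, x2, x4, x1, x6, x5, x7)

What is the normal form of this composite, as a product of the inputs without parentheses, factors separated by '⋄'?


All parenthesizations of w agree; list the x-inputs left to right.
w(x2, x4) reduces to x2 ⋄ x4
G(x3, w(x2, x4), x1) reduces to x3 ⋄ x2 ⋄ x4 ⋄ x1
w(x6, x5) reduces to x6 ⋄ x5
w(w(x6, x5), x7) reduces to x6 ⋄ x5 ⋄ x7
w(G(x3, w(x2, x4), x1), w(w(x6, x5), x7)) reduces to x3 ⋄ x2 ⋄ x4 ⋄ x1 ⋄ x6 ⋄ x5 ⋄ x7

x3 ⋄ x2 ⋄ x4 ⋄ x1 ⋄ x6 ⋄ x5 ⋄ x7


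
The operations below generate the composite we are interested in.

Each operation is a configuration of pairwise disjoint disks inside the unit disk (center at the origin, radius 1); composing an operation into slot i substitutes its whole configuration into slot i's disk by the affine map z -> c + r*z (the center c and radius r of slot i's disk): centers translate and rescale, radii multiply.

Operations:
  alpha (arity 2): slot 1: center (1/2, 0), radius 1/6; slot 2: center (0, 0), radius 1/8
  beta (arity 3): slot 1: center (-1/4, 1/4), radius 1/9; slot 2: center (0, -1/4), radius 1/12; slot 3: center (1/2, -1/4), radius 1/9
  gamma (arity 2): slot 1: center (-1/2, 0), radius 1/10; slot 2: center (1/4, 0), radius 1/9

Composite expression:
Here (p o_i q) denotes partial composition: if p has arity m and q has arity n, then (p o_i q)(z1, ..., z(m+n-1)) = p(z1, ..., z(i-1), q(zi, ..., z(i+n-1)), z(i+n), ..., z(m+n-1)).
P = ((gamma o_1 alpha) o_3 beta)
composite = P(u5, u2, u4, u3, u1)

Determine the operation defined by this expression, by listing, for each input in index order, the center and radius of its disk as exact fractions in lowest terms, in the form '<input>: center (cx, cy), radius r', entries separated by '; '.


u1: center (11/36, -1/36), radius 1/81; u2: center (-1/2, 0), radius 1/80; u3: center (1/4, -1/36), radius 1/108; u4: center (2/9, 1/36), radius 1/81; u5: center (-9/20, 0), radius 1/60

Follow each u-input down from gamma: c' goes to c + r*c', radius to r*r'.
for u5, the 2-step affine chain lands on center (-9/20, 0), radius 1/60
for u2, the 2-step affine chain lands on center (-1/2, 0), radius 1/80
for u4, the 2-step affine chain lands on center (2/9, 1/36), radius 1/81
for u3, the 2-step affine chain lands on center (1/4, -1/36), radius 1/108
for u1, the 2-step affine chain lands on center (11/36, -1/36), radius 1/81


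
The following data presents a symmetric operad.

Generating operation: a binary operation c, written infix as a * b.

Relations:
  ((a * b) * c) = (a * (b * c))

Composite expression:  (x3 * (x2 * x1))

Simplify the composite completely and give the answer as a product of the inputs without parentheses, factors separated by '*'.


x3 * x2 * x1

The c-tree's shape is irrelevant; the x-reading-order decides.
(x2 * x1) flattens to x2 * x1
(x3 * (x2 * x1)) flattens to x3 * x2 * x1


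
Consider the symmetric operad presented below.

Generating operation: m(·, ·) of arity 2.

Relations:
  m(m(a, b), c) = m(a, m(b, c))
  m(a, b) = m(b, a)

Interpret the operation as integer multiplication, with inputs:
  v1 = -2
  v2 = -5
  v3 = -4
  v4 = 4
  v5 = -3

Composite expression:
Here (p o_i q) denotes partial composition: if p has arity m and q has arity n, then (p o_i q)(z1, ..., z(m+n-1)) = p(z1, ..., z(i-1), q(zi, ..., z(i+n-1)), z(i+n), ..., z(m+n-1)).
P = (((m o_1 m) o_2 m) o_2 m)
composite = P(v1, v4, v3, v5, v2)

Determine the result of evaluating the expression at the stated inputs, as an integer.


m(v4, v3) = -16
m(m(v4, v3), v5) = 48
m(v1, m(m(v4, v3), v5)) = -96
m(m(v1, m(m(v4, v3), v5)), v2) = 480

480
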